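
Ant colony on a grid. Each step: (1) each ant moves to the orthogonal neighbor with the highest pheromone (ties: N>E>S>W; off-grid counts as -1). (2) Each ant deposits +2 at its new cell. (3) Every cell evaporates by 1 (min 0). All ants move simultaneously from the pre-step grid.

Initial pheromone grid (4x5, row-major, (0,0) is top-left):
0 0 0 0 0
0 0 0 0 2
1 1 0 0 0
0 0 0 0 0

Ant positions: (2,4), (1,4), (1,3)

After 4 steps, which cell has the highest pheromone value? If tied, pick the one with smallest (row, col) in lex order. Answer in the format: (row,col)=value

Answer: (1,4)=10

Derivation:
Step 1: ant0:(2,4)->N->(1,4) | ant1:(1,4)->N->(0,4) | ant2:(1,3)->E->(1,4)
  grid max=5 at (1,4)
Step 2: ant0:(1,4)->N->(0,4) | ant1:(0,4)->S->(1,4) | ant2:(1,4)->N->(0,4)
  grid max=6 at (1,4)
Step 3: ant0:(0,4)->S->(1,4) | ant1:(1,4)->N->(0,4) | ant2:(0,4)->S->(1,4)
  grid max=9 at (1,4)
Step 4: ant0:(1,4)->N->(0,4) | ant1:(0,4)->S->(1,4) | ant2:(1,4)->N->(0,4)
  grid max=10 at (1,4)
Final grid:
  0 0 0 0 8
  0 0 0 0 10
  0 0 0 0 0
  0 0 0 0 0
Max pheromone 10 at (1,4)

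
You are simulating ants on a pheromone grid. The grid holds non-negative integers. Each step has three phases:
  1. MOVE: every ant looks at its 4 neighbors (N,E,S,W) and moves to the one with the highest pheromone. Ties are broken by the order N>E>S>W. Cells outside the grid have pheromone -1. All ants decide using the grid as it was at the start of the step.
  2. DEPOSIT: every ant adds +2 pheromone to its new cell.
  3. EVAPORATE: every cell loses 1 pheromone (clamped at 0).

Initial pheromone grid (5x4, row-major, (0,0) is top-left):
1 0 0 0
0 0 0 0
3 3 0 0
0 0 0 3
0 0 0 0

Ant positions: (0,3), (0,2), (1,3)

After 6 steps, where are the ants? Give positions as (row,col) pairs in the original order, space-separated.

Step 1: ant0:(0,3)->S->(1,3) | ant1:(0,2)->E->(0,3) | ant2:(1,3)->N->(0,3)
  grid max=3 at (0,3)
Step 2: ant0:(1,3)->N->(0,3) | ant1:(0,3)->S->(1,3) | ant2:(0,3)->S->(1,3)
  grid max=4 at (0,3)
Step 3: ant0:(0,3)->S->(1,3) | ant1:(1,3)->N->(0,3) | ant2:(1,3)->N->(0,3)
  grid max=7 at (0,3)
Step 4: ant0:(1,3)->N->(0,3) | ant1:(0,3)->S->(1,3) | ant2:(0,3)->S->(1,3)
  grid max=8 at (0,3)
Step 5: ant0:(0,3)->S->(1,3) | ant1:(1,3)->N->(0,3) | ant2:(1,3)->N->(0,3)
  grid max=11 at (0,3)
Step 6: ant0:(1,3)->N->(0,3) | ant1:(0,3)->S->(1,3) | ant2:(0,3)->S->(1,3)
  grid max=12 at (0,3)

(0,3) (1,3) (1,3)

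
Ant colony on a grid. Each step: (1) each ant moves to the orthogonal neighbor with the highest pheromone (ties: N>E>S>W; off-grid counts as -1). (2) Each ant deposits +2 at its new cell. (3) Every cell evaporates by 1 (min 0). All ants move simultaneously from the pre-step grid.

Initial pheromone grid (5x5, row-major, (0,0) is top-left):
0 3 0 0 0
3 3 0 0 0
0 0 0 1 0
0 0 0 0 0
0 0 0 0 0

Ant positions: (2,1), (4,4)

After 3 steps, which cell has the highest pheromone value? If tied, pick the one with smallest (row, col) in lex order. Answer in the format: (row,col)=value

Answer: (1,1)=4

Derivation:
Step 1: ant0:(2,1)->N->(1,1) | ant1:(4,4)->N->(3,4)
  grid max=4 at (1,1)
Step 2: ant0:(1,1)->N->(0,1) | ant1:(3,4)->N->(2,4)
  grid max=3 at (0,1)
Step 3: ant0:(0,1)->S->(1,1) | ant1:(2,4)->N->(1,4)
  grid max=4 at (1,1)
Final grid:
  0 2 0 0 0
  0 4 0 0 1
  0 0 0 0 0
  0 0 0 0 0
  0 0 0 0 0
Max pheromone 4 at (1,1)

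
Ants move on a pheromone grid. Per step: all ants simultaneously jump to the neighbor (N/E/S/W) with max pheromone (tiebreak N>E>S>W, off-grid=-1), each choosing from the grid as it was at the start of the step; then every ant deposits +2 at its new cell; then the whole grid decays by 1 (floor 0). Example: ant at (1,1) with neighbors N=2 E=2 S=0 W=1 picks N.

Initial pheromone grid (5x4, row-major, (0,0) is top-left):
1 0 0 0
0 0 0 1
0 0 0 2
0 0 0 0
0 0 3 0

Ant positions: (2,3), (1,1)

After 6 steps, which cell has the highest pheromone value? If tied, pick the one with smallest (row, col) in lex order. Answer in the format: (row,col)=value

Step 1: ant0:(2,3)->N->(1,3) | ant1:(1,1)->N->(0,1)
  grid max=2 at (1,3)
Step 2: ant0:(1,3)->S->(2,3) | ant1:(0,1)->E->(0,2)
  grid max=2 at (2,3)
Step 3: ant0:(2,3)->N->(1,3) | ant1:(0,2)->E->(0,3)
  grid max=2 at (1,3)
Step 4: ant0:(1,3)->N->(0,3) | ant1:(0,3)->S->(1,3)
  grid max=3 at (1,3)
Step 5: ant0:(0,3)->S->(1,3) | ant1:(1,3)->N->(0,3)
  grid max=4 at (1,3)
Step 6: ant0:(1,3)->N->(0,3) | ant1:(0,3)->S->(1,3)
  grid max=5 at (1,3)
Final grid:
  0 0 0 4
  0 0 0 5
  0 0 0 0
  0 0 0 0
  0 0 0 0
Max pheromone 5 at (1,3)

Answer: (1,3)=5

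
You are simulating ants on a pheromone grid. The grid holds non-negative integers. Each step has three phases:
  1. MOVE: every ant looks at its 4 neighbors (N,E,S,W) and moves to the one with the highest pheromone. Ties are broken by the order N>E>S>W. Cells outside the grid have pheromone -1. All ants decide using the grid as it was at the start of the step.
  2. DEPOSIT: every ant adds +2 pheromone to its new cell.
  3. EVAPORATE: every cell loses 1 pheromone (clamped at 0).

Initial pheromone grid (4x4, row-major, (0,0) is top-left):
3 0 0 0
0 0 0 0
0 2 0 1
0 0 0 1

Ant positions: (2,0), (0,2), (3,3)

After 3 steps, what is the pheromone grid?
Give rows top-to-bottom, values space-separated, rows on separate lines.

After step 1: ants at (2,1),(0,3),(2,3)
  2 0 0 1
  0 0 0 0
  0 3 0 2
  0 0 0 0
After step 2: ants at (1,1),(1,3),(1,3)
  1 0 0 0
  0 1 0 3
  0 2 0 1
  0 0 0 0
After step 3: ants at (2,1),(2,3),(2,3)
  0 0 0 0
  0 0 0 2
  0 3 0 4
  0 0 0 0

0 0 0 0
0 0 0 2
0 3 0 4
0 0 0 0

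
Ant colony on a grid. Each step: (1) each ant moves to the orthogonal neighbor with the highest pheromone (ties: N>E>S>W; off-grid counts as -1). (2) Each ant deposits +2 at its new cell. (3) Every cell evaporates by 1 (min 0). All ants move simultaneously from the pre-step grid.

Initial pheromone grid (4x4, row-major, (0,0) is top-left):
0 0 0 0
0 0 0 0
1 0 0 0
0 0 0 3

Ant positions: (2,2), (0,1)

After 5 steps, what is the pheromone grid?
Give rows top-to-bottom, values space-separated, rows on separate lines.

After step 1: ants at (1,2),(0,2)
  0 0 1 0
  0 0 1 0
  0 0 0 0
  0 0 0 2
After step 2: ants at (0,2),(1,2)
  0 0 2 0
  0 0 2 0
  0 0 0 0
  0 0 0 1
After step 3: ants at (1,2),(0,2)
  0 0 3 0
  0 0 3 0
  0 0 0 0
  0 0 0 0
After step 4: ants at (0,2),(1,2)
  0 0 4 0
  0 0 4 0
  0 0 0 0
  0 0 0 0
After step 5: ants at (1,2),(0,2)
  0 0 5 0
  0 0 5 0
  0 0 0 0
  0 0 0 0

0 0 5 0
0 0 5 0
0 0 0 0
0 0 0 0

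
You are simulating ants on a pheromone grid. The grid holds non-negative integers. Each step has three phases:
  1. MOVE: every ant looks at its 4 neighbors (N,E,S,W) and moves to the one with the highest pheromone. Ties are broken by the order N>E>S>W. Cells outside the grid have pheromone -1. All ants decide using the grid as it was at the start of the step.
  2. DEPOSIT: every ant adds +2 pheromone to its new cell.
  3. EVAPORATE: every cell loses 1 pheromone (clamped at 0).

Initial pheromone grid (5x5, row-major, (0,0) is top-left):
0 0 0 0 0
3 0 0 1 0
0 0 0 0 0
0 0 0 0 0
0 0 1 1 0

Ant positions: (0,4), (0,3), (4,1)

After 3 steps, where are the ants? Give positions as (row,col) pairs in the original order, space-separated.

Step 1: ant0:(0,4)->S->(1,4) | ant1:(0,3)->S->(1,3) | ant2:(4,1)->E->(4,2)
  grid max=2 at (1,0)
Step 2: ant0:(1,4)->W->(1,3) | ant1:(1,3)->E->(1,4) | ant2:(4,2)->N->(3,2)
  grid max=3 at (1,3)
Step 3: ant0:(1,3)->E->(1,4) | ant1:(1,4)->W->(1,3) | ant2:(3,2)->S->(4,2)
  grid max=4 at (1,3)

(1,4) (1,3) (4,2)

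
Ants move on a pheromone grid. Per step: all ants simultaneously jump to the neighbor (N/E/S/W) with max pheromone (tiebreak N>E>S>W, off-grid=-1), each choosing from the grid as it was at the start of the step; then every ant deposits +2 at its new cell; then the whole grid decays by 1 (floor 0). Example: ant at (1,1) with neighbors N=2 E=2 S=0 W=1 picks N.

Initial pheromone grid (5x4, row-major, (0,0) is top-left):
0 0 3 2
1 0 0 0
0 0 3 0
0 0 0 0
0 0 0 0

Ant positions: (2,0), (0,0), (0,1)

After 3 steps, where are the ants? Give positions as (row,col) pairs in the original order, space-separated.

Step 1: ant0:(2,0)->N->(1,0) | ant1:(0,0)->S->(1,0) | ant2:(0,1)->E->(0,2)
  grid max=4 at (0,2)
Step 2: ant0:(1,0)->N->(0,0) | ant1:(1,0)->N->(0,0) | ant2:(0,2)->E->(0,3)
  grid max=3 at (0,0)
Step 3: ant0:(0,0)->S->(1,0) | ant1:(0,0)->S->(1,0) | ant2:(0,3)->W->(0,2)
  grid max=6 at (1,0)

(1,0) (1,0) (0,2)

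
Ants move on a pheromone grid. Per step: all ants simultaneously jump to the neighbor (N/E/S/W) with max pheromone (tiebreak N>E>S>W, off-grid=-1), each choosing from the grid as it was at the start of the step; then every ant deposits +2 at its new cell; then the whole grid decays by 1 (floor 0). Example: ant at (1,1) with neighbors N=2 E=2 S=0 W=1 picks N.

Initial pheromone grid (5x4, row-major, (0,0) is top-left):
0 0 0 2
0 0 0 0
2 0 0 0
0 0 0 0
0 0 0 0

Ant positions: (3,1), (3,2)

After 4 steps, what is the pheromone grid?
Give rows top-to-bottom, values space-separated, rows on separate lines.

After step 1: ants at (2,1),(2,2)
  0 0 0 1
  0 0 0 0
  1 1 1 0
  0 0 0 0
  0 0 0 0
After step 2: ants at (2,2),(2,1)
  0 0 0 0
  0 0 0 0
  0 2 2 0
  0 0 0 0
  0 0 0 0
After step 3: ants at (2,1),(2,2)
  0 0 0 0
  0 0 0 0
  0 3 3 0
  0 0 0 0
  0 0 0 0
After step 4: ants at (2,2),(2,1)
  0 0 0 0
  0 0 0 0
  0 4 4 0
  0 0 0 0
  0 0 0 0

0 0 0 0
0 0 0 0
0 4 4 0
0 0 0 0
0 0 0 0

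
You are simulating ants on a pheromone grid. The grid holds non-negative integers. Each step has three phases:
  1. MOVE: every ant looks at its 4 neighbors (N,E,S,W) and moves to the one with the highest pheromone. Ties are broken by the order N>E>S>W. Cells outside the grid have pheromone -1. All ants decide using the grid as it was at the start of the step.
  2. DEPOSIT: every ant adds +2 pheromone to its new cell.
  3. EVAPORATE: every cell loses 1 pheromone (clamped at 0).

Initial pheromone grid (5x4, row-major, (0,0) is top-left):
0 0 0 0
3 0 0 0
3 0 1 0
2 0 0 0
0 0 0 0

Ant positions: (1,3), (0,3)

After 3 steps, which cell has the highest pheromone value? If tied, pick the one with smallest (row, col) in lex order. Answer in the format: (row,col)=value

Step 1: ant0:(1,3)->N->(0,3) | ant1:(0,3)->S->(1,3)
  grid max=2 at (1,0)
Step 2: ant0:(0,3)->S->(1,3) | ant1:(1,3)->N->(0,3)
  grid max=2 at (0,3)
Step 3: ant0:(1,3)->N->(0,3) | ant1:(0,3)->S->(1,3)
  grid max=3 at (0,3)
Final grid:
  0 0 0 3
  0 0 0 3
  0 0 0 0
  0 0 0 0
  0 0 0 0
Max pheromone 3 at (0,3)

Answer: (0,3)=3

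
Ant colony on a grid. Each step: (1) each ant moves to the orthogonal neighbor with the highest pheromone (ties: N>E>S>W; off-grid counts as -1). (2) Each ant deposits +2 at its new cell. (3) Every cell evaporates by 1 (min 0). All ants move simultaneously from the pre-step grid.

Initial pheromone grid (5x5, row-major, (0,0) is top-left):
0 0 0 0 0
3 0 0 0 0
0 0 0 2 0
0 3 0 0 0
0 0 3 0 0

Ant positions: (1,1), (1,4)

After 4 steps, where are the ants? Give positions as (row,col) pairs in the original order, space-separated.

Step 1: ant0:(1,1)->W->(1,0) | ant1:(1,4)->N->(0,4)
  grid max=4 at (1,0)
Step 2: ant0:(1,0)->N->(0,0) | ant1:(0,4)->S->(1,4)
  grid max=3 at (1,0)
Step 3: ant0:(0,0)->S->(1,0) | ant1:(1,4)->N->(0,4)
  grid max=4 at (1,0)
Step 4: ant0:(1,0)->N->(0,0) | ant1:(0,4)->S->(1,4)
  grid max=3 at (1,0)

(0,0) (1,4)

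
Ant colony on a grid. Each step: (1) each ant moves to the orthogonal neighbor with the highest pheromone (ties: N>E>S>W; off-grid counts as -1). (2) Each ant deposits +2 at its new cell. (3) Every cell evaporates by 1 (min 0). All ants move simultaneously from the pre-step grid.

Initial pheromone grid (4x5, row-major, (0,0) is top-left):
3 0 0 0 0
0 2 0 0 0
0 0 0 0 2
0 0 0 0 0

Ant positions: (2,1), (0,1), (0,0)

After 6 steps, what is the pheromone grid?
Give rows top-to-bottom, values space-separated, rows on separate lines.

After step 1: ants at (1,1),(0,0),(0,1)
  4 1 0 0 0
  0 3 0 0 0
  0 0 0 0 1
  0 0 0 0 0
After step 2: ants at (0,1),(0,1),(0,0)
  5 4 0 0 0
  0 2 0 0 0
  0 0 0 0 0
  0 0 0 0 0
After step 3: ants at (0,0),(0,0),(0,1)
  8 5 0 0 0
  0 1 0 0 0
  0 0 0 0 0
  0 0 0 0 0
After step 4: ants at (0,1),(0,1),(0,0)
  9 8 0 0 0
  0 0 0 0 0
  0 0 0 0 0
  0 0 0 0 0
After step 5: ants at (0,0),(0,0),(0,1)
  12 9 0 0 0
  0 0 0 0 0
  0 0 0 0 0
  0 0 0 0 0
After step 6: ants at (0,1),(0,1),(0,0)
  13 12 0 0 0
  0 0 0 0 0
  0 0 0 0 0
  0 0 0 0 0

13 12 0 0 0
0 0 0 0 0
0 0 0 0 0
0 0 0 0 0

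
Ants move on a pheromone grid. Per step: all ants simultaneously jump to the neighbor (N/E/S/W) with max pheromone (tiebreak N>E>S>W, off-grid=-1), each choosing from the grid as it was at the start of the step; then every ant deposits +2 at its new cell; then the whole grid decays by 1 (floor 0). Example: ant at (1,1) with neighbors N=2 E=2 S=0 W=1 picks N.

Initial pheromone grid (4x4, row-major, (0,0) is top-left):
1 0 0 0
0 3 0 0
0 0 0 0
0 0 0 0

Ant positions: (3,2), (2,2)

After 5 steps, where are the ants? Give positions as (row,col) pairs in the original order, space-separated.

Step 1: ant0:(3,2)->N->(2,2) | ant1:(2,2)->N->(1,2)
  grid max=2 at (1,1)
Step 2: ant0:(2,2)->N->(1,2) | ant1:(1,2)->W->(1,1)
  grid max=3 at (1,1)
Step 3: ant0:(1,2)->W->(1,1) | ant1:(1,1)->E->(1,2)
  grid max=4 at (1,1)
Step 4: ant0:(1,1)->E->(1,2) | ant1:(1,2)->W->(1,1)
  grid max=5 at (1,1)
Step 5: ant0:(1,2)->W->(1,1) | ant1:(1,1)->E->(1,2)
  grid max=6 at (1,1)

(1,1) (1,2)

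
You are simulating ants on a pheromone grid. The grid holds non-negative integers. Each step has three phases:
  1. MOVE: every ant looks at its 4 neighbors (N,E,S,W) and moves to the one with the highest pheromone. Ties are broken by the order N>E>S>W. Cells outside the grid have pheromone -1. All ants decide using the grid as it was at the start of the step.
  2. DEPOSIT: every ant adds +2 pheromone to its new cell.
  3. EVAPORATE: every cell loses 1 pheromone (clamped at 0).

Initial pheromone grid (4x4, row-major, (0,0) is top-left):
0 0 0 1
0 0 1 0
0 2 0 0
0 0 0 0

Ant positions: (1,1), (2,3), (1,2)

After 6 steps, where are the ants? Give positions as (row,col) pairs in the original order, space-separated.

Step 1: ant0:(1,1)->S->(2,1) | ant1:(2,3)->N->(1,3) | ant2:(1,2)->N->(0,2)
  grid max=3 at (2,1)
Step 2: ant0:(2,1)->N->(1,1) | ant1:(1,3)->N->(0,3) | ant2:(0,2)->E->(0,3)
  grid max=3 at (0,3)
Step 3: ant0:(1,1)->S->(2,1) | ant1:(0,3)->S->(1,3) | ant2:(0,3)->S->(1,3)
  grid max=3 at (1,3)
Step 4: ant0:(2,1)->N->(1,1) | ant1:(1,3)->N->(0,3) | ant2:(1,3)->N->(0,3)
  grid max=5 at (0,3)
Step 5: ant0:(1,1)->S->(2,1) | ant1:(0,3)->S->(1,3) | ant2:(0,3)->S->(1,3)
  grid max=5 at (1,3)
Step 6: ant0:(2,1)->N->(1,1) | ant1:(1,3)->N->(0,3) | ant2:(1,3)->N->(0,3)
  grid max=7 at (0,3)

(1,1) (0,3) (0,3)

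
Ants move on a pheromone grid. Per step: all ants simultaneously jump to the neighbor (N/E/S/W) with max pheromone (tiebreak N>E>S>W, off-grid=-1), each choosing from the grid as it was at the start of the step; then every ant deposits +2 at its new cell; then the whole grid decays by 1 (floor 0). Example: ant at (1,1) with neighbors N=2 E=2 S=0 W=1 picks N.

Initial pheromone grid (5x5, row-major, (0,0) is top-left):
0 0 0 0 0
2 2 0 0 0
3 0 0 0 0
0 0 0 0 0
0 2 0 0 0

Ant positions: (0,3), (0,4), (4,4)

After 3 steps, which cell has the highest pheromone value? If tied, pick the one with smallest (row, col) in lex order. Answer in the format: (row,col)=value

Step 1: ant0:(0,3)->E->(0,4) | ant1:(0,4)->S->(1,4) | ant2:(4,4)->N->(3,4)
  grid max=2 at (2,0)
Step 2: ant0:(0,4)->S->(1,4) | ant1:(1,4)->N->(0,4) | ant2:(3,4)->N->(2,4)
  grid max=2 at (0,4)
Step 3: ant0:(1,4)->N->(0,4) | ant1:(0,4)->S->(1,4) | ant2:(2,4)->N->(1,4)
  grid max=5 at (1,4)
Final grid:
  0 0 0 0 3
  0 0 0 0 5
  0 0 0 0 0
  0 0 0 0 0
  0 0 0 0 0
Max pheromone 5 at (1,4)

Answer: (1,4)=5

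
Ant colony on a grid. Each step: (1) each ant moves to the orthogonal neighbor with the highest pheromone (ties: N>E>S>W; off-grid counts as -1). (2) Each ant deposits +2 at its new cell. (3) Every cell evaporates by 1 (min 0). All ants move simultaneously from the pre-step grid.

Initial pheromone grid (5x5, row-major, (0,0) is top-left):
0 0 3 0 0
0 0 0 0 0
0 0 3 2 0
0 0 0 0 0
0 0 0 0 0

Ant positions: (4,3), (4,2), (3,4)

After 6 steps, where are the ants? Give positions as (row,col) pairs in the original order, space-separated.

Step 1: ant0:(4,3)->N->(3,3) | ant1:(4,2)->N->(3,2) | ant2:(3,4)->N->(2,4)
  grid max=2 at (0,2)
Step 2: ant0:(3,3)->N->(2,3) | ant1:(3,2)->N->(2,2) | ant2:(2,4)->W->(2,3)
  grid max=4 at (2,3)
Step 3: ant0:(2,3)->W->(2,2) | ant1:(2,2)->E->(2,3) | ant2:(2,3)->W->(2,2)
  grid max=6 at (2,2)
Step 4: ant0:(2,2)->E->(2,3) | ant1:(2,3)->W->(2,2) | ant2:(2,2)->E->(2,3)
  grid max=8 at (2,3)
Step 5: ant0:(2,3)->W->(2,2) | ant1:(2,2)->E->(2,3) | ant2:(2,3)->W->(2,2)
  grid max=10 at (2,2)
Step 6: ant0:(2,2)->E->(2,3) | ant1:(2,3)->W->(2,2) | ant2:(2,2)->E->(2,3)
  grid max=12 at (2,3)

(2,3) (2,2) (2,3)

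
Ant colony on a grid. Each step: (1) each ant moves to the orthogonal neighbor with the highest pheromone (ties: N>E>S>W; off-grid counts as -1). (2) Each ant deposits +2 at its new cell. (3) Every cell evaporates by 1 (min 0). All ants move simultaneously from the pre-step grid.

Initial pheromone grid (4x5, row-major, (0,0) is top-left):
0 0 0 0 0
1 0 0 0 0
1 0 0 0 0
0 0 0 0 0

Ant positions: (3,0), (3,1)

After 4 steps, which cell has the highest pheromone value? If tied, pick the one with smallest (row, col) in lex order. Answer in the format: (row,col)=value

Step 1: ant0:(3,0)->N->(2,0) | ant1:(3,1)->N->(2,1)
  grid max=2 at (2,0)
Step 2: ant0:(2,0)->E->(2,1) | ant1:(2,1)->W->(2,0)
  grid max=3 at (2,0)
Step 3: ant0:(2,1)->W->(2,0) | ant1:(2,0)->E->(2,1)
  grid max=4 at (2,0)
Step 4: ant0:(2,0)->E->(2,1) | ant1:(2,1)->W->(2,0)
  grid max=5 at (2,0)
Final grid:
  0 0 0 0 0
  0 0 0 0 0
  5 4 0 0 0
  0 0 0 0 0
Max pheromone 5 at (2,0)

Answer: (2,0)=5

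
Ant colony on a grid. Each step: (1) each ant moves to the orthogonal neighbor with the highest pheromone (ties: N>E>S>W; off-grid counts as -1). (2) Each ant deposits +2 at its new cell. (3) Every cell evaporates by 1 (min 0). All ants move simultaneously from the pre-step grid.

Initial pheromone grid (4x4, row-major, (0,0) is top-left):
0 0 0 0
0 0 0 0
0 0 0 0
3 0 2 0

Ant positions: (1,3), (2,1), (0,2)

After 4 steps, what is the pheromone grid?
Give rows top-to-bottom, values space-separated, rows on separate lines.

After step 1: ants at (0,3),(1,1),(0,3)
  0 0 0 3
  0 1 0 0
  0 0 0 0
  2 0 1 0
After step 2: ants at (1,3),(0,1),(1,3)
  0 1 0 2
  0 0 0 3
  0 0 0 0
  1 0 0 0
After step 3: ants at (0,3),(0,2),(0,3)
  0 0 1 5
  0 0 0 2
  0 0 0 0
  0 0 0 0
After step 4: ants at (1,3),(0,3),(1,3)
  0 0 0 6
  0 0 0 5
  0 0 0 0
  0 0 0 0

0 0 0 6
0 0 0 5
0 0 0 0
0 0 0 0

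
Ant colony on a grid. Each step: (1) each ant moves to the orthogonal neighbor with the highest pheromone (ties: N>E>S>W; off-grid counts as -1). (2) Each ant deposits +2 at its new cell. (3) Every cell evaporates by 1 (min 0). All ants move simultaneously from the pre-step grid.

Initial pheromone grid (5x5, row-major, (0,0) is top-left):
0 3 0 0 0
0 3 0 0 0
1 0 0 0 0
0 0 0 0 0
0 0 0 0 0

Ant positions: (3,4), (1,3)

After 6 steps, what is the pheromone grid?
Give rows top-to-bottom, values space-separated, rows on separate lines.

After step 1: ants at (2,4),(0,3)
  0 2 0 1 0
  0 2 0 0 0
  0 0 0 0 1
  0 0 0 0 0
  0 0 0 0 0
After step 2: ants at (1,4),(0,4)
  0 1 0 0 1
  0 1 0 0 1
  0 0 0 0 0
  0 0 0 0 0
  0 0 0 0 0
After step 3: ants at (0,4),(1,4)
  0 0 0 0 2
  0 0 0 0 2
  0 0 0 0 0
  0 0 0 0 0
  0 0 0 0 0
After step 4: ants at (1,4),(0,4)
  0 0 0 0 3
  0 0 0 0 3
  0 0 0 0 0
  0 0 0 0 0
  0 0 0 0 0
After step 5: ants at (0,4),(1,4)
  0 0 0 0 4
  0 0 0 0 4
  0 0 0 0 0
  0 0 0 0 0
  0 0 0 0 0
After step 6: ants at (1,4),(0,4)
  0 0 0 0 5
  0 0 0 0 5
  0 0 0 0 0
  0 0 0 0 0
  0 0 0 0 0

0 0 0 0 5
0 0 0 0 5
0 0 0 0 0
0 0 0 0 0
0 0 0 0 0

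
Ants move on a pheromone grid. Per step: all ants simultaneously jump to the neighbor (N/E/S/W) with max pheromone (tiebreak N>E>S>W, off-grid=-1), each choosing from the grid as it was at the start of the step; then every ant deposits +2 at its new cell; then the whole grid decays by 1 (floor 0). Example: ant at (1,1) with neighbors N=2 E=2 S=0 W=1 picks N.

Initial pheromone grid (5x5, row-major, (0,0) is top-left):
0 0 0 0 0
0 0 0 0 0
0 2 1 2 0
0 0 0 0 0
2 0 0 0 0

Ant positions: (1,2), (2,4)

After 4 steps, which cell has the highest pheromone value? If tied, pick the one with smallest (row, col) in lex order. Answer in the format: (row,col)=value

Answer: (2,3)=6

Derivation:
Step 1: ant0:(1,2)->S->(2,2) | ant1:(2,4)->W->(2,3)
  grid max=3 at (2,3)
Step 2: ant0:(2,2)->E->(2,3) | ant1:(2,3)->W->(2,2)
  grid max=4 at (2,3)
Step 3: ant0:(2,3)->W->(2,2) | ant1:(2,2)->E->(2,3)
  grid max=5 at (2,3)
Step 4: ant0:(2,2)->E->(2,3) | ant1:(2,3)->W->(2,2)
  grid max=6 at (2,3)
Final grid:
  0 0 0 0 0
  0 0 0 0 0
  0 0 5 6 0
  0 0 0 0 0
  0 0 0 0 0
Max pheromone 6 at (2,3)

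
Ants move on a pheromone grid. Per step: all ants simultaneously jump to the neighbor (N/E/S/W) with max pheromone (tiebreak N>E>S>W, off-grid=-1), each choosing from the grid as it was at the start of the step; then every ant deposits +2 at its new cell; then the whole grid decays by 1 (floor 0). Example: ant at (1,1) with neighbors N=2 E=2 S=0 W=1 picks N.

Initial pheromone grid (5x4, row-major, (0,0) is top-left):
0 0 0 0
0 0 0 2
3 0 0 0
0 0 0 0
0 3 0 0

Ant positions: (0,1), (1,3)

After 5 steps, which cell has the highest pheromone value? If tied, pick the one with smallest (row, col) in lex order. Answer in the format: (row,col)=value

Step 1: ant0:(0,1)->E->(0,2) | ant1:(1,3)->N->(0,3)
  grid max=2 at (2,0)
Step 2: ant0:(0,2)->E->(0,3) | ant1:(0,3)->S->(1,3)
  grid max=2 at (0,3)
Step 3: ant0:(0,3)->S->(1,3) | ant1:(1,3)->N->(0,3)
  grid max=3 at (0,3)
Step 4: ant0:(1,3)->N->(0,3) | ant1:(0,3)->S->(1,3)
  grid max=4 at (0,3)
Step 5: ant0:(0,3)->S->(1,3) | ant1:(1,3)->N->(0,3)
  grid max=5 at (0,3)
Final grid:
  0 0 0 5
  0 0 0 5
  0 0 0 0
  0 0 0 0
  0 0 0 0
Max pheromone 5 at (0,3)

Answer: (0,3)=5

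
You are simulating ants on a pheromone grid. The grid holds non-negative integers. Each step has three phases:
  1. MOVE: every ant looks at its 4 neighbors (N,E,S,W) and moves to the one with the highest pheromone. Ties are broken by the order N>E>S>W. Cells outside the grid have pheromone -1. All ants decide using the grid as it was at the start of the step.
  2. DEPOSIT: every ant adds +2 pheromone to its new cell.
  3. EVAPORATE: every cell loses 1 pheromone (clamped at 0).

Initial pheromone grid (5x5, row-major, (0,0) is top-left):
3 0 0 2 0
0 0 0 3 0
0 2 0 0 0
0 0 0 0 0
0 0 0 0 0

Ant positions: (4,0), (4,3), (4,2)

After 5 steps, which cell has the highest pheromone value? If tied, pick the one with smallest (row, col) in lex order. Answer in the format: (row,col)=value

Step 1: ant0:(4,0)->N->(3,0) | ant1:(4,3)->N->(3,3) | ant2:(4,2)->N->(3,2)
  grid max=2 at (0,0)
Step 2: ant0:(3,0)->N->(2,0) | ant1:(3,3)->W->(3,2) | ant2:(3,2)->E->(3,3)
  grid max=2 at (3,2)
Step 3: ant0:(2,0)->N->(1,0) | ant1:(3,2)->E->(3,3) | ant2:(3,3)->W->(3,2)
  grid max=3 at (3,2)
Step 4: ant0:(1,0)->N->(0,0) | ant1:(3,3)->W->(3,2) | ant2:(3,2)->E->(3,3)
  grid max=4 at (3,2)
Step 5: ant0:(0,0)->E->(0,1) | ant1:(3,2)->E->(3,3) | ant2:(3,3)->W->(3,2)
  grid max=5 at (3,2)
Final grid:
  0 1 0 0 0
  0 0 0 0 0
  0 0 0 0 0
  0 0 5 5 0
  0 0 0 0 0
Max pheromone 5 at (3,2)

Answer: (3,2)=5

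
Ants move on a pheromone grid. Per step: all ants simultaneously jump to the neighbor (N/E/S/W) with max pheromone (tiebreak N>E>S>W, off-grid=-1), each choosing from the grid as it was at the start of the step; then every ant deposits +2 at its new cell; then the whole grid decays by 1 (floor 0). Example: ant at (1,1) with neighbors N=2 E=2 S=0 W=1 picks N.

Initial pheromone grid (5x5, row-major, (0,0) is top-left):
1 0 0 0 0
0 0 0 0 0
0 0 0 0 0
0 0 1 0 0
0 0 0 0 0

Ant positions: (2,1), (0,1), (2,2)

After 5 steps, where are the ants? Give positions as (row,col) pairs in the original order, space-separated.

Step 1: ant0:(2,1)->N->(1,1) | ant1:(0,1)->W->(0,0) | ant2:(2,2)->S->(3,2)
  grid max=2 at (0,0)
Step 2: ant0:(1,1)->N->(0,1) | ant1:(0,0)->E->(0,1) | ant2:(3,2)->N->(2,2)
  grid max=3 at (0,1)
Step 3: ant0:(0,1)->W->(0,0) | ant1:(0,1)->W->(0,0) | ant2:(2,2)->S->(3,2)
  grid max=4 at (0,0)
Step 4: ant0:(0,0)->E->(0,1) | ant1:(0,0)->E->(0,1) | ant2:(3,2)->N->(2,2)
  grid max=5 at (0,1)
Step 5: ant0:(0,1)->W->(0,0) | ant1:(0,1)->W->(0,0) | ant2:(2,2)->S->(3,2)
  grid max=6 at (0,0)

(0,0) (0,0) (3,2)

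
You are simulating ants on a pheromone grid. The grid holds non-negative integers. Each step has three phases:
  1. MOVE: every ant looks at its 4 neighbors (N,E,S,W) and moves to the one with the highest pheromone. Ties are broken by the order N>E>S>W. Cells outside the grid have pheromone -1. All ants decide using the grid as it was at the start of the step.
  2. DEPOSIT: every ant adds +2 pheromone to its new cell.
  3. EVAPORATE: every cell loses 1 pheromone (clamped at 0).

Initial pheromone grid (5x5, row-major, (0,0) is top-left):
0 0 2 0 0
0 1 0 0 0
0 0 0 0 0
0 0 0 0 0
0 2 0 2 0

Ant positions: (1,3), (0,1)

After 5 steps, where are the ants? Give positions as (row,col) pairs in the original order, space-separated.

Step 1: ant0:(1,3)->N->(0,3) | ant1:(0,1)->E->(0,2)
  grid max=3 at (0,2)
Step 2: ant0:(0,3)->W->(0,2) | ant1:(0,2)->E->(0,3)
  grid max=4 at (0,2)
Step 3: ant0:(0,2)->E->(0,3) | ant1:(0,3)->W->(0,2)
  grid max=5 at (0,2)
Step 4: ant0:(0,3)->W->(0,2) | ant1:(0,2)->E->(0,3)
  grid max=6 at (0,2)
Step 5: ant0:(0,2)->E->(0,3) | ant1:(0,3)->W->(0,2)
  grid max=7 at (0,2)

(0,3) (0,2)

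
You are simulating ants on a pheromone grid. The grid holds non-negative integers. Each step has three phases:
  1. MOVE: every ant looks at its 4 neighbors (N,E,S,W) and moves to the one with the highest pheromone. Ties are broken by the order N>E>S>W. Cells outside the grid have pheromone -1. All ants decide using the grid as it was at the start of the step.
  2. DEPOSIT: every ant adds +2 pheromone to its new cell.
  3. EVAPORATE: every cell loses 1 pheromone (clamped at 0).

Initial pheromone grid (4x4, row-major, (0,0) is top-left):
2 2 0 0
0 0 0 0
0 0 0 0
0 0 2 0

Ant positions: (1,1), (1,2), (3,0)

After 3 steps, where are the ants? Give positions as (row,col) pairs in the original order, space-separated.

Step 1: ant0:(1,1)->N->(0,1) | ant1:(1,2)->N->(0,2) | ant2:(3,0)->N->(2,0)
  grid max=3 at (0,1)
Step 2: ant0:(0,1)->E->(0,2) | ant1:(0,2)->W->(0,1) | ant2:(2,0)->N->(1,0)
  grid max=4 at (0,1)
Step 3: ant0:(0,2)->W->(0,1) | ant1:(0,1)->E->(0,2) | ant2:(1,0)->N->(0,0)
  grid max=5 at (0,1)

(0,1) (0,2) (0,0)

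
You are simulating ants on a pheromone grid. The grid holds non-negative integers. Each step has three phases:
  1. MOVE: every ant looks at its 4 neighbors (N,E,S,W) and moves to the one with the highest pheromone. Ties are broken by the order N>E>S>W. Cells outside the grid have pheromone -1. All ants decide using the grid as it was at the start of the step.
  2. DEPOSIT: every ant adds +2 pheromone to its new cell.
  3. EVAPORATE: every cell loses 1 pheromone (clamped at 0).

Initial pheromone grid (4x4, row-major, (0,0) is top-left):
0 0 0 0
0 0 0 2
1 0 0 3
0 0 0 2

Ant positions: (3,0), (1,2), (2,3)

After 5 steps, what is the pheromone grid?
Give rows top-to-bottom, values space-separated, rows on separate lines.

After step 1: ants at (2,0),(1,3),(1,3)
  0 0 0 0
  0 0 0 5
  2 0 0 2
  0 0 0 1
After step 2: ants at (1,0),(2,3),(2,3)
  0 0 0 0
  1 0 0 4
  1 0 0 5
  0 0 0 0
After step 3: ants at (2,0),(1,3),(1,3)
  0 0 0 0
  0 0 0 7
  2 0 0 4
  0 0 0 0
After step 4: ants at (1,0),(2,3),(2,3)
  0 0 0 0
  1 0 0 6
  1 0 0 7
  0 0 0 0
After step 5: ants at (2,0),(1,3),(1,3)
  0 0 0 0
  0 0 0 9
  2 0 0 6
  0 0 0 0

0 0 0 0
0 0 0 9
2 0 0 6
0 0 0 0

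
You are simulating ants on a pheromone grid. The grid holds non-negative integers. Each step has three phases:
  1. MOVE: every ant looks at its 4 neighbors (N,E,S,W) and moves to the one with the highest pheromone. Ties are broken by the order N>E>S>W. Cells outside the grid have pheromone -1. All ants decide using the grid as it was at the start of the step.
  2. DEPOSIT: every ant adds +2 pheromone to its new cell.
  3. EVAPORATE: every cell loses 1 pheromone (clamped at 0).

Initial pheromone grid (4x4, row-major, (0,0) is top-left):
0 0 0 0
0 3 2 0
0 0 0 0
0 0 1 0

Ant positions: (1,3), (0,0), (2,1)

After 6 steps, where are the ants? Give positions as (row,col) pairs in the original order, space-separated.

Step 1: ant0:(1,3)->W->(1,2) | ant1:(0,0)->E->(0,1) | ant2:(2,1)->N->(1,1)
  grid max=4 at (1,1)
Step 2: ant0:(1,2)->W->(1,1) | ant1:(0,1)->S->(1,1) | ant2:(1,1)->E->(1,2)
  grid max=7 at (1,1)
Step 3: ant0:(1,1)->E->(1,2) | ant1:(1,1)->E->(1,2) | ant2:(1,2)->W->(1,1)
  grid max=8 at (1,1)
Step 4: ant0:(1,2)->W->(1,1) | ant1:(1,2)->W->(1,1) | ant2:(1,1)->E->(1,2)
  grid max=11 at (1,1)
Step 5: ant0:(1,1)->E->(1,2) | ant1:(1,1)->E->(1,2) | ant2:(1,2)->W->(1,1)
  grid max=12 at (1,1)
Step 6: ant0:(1,2)->W->(1,1) | ant1:(1,2)->W->(1,1) | ant2:(1,1)->E->(1,2)
  grid max=15 at (1,1)

(1,1) (1,1) (1,2)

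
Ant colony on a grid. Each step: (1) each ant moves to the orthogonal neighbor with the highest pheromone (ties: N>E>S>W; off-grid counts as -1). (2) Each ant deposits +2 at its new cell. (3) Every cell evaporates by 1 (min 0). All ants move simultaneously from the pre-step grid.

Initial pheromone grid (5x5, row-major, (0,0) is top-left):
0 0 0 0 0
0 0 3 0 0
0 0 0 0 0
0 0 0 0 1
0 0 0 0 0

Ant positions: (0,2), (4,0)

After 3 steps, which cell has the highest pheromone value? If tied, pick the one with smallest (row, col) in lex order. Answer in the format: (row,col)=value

Step 1: ant0:(0,2)->S->(1,2) | ant1:(4,0)->N->(3,0)
  grid max=4 at (1,2)
Step 2: ant0:(1,2)->N->(0,2) | ant1:(3,0)->N->(2,0)
  grid max=3 at (1,2)
Step 3: ant0:(0,2)->S->(1,2) | ant1:(2,0)->N->(1,0)
  grid max=4 at (1,2)
Final grid:
  0 0 0 0 0
  1 0 4 0 0
  0 0 0 0 0
  0 0 0 0 0
  0 0 0 0 0
Max pheromone 4 at (1,2)

Answer: (1,2)=4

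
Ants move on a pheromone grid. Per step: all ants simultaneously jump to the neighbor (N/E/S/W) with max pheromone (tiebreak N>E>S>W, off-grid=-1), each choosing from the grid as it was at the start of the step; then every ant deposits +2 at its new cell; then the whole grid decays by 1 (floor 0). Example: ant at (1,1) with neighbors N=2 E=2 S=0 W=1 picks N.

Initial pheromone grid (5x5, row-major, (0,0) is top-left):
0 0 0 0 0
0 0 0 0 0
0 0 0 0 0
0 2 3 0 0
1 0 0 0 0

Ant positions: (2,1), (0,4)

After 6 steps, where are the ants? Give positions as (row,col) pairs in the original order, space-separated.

Step 1: ant0:(2,1)->S->(3,1) | ant1:(0,4)->S->(1,4)
  grid max=3 at (3,1)
Step 2: ant0:(3,1)->E->(3,2) | ant1:(1,4)->N->(0,4)
  grid max=3 at (3,2)
Step 3: ant0:(3,2)->W->(3,1) | ant1:(0,4)->S->(1,4)
  grid max=3 at (3,1)
Step 4: ant0:(3,1)->E->(3,2) | ant1:(1,4)->N->(0,4)
  grid max=3 at (3,2)
Step 5: ant0:(3,2)->W->(3,1) | ant1:(0,4)->S->(1,4)
  grid max=3 at (3,1)
Step 6: ant0:(3,1)->E->(3,2) | ant1:(1,4)->N->(0,4)
  grid max=3 at (3,2)

(3,2) (0,4)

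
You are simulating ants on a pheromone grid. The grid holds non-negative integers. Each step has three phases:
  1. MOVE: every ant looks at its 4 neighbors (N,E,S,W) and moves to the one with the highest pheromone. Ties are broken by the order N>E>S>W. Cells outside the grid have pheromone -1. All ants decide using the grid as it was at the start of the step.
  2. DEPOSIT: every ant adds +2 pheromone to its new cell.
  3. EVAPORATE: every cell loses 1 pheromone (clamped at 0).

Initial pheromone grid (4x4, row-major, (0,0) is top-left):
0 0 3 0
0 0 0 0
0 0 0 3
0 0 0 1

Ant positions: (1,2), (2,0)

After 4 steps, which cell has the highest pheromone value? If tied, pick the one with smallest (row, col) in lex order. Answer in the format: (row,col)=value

Answer: (0,2)=5

Derivation:
Step 1: ant0:(1,2)->N->(0,2) | ant1:(2,0)->N->(1,0)
  grid max=4 at (0,2)
Step 2: ant0:(0,2)->E->(0,3) | ant1:(1,0)->N->(0,0)
  grid max=3 at (0,2)
Step 3: ant0:(0,3)->W->(0,2) | ant1:(0,0)->E->(0,1)
  grid max=4 at (0,2)
Step 4: ant0:(0,2)->W->(0,1) | ant1:(0,1)->E->(0,2)
  grid max=5 at (0,2)
Final grid:
  0 2 5 0
  0 0 0 0
  0 0 0 0
  0 0 0 0
Max pheromone 5 at (0,2)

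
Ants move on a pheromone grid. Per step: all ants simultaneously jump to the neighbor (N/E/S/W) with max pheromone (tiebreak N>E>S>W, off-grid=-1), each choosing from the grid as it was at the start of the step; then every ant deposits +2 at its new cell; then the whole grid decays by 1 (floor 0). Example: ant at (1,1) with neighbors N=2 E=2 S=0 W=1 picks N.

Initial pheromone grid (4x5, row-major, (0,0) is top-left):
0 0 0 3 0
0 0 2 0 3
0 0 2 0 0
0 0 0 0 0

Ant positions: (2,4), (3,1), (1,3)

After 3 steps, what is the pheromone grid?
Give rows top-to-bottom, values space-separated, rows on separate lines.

After step 1: ants at (1,4),(2,1),(0,3)
  0 0 0 4 0
  0 0 1 0 4
  0 1 1 0 0
  0 0 0 0 0
After step 2: ants at (0,4),(2,2),(0,4)
  0 0 0 3 3
  0 0 0 0 3
  0 0 2 0 0
  0 0 0 0 0
After step 3: ants at (1,4),(1,2),(1,4)
  0 0 0 2 2
  0 0 1 0 6
  0 0 1 0 0
  0 0 0 0 0

0 0 0 2 2
0 0 1 0 6
0 0 1 0 0
0 0 0 0 0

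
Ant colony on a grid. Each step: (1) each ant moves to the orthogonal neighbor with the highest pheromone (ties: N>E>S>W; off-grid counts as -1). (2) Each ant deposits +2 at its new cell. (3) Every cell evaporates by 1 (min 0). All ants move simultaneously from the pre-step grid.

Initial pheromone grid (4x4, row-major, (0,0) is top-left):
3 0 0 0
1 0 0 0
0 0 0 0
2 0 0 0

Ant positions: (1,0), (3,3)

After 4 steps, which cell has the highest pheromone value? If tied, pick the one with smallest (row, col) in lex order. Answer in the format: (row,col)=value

Answer: (0,0)=3

Derivation:
Step 1: ant0:(1,0)->N->(0,0) | ant1:(3,3)->N->(2,3)
  grid max=4 at (0,0)
Step 2: ant0:(0,0)->E->(0,1) | ant1:(2,3)->N->(1,3)
  grid max=3 at (0,0)
Step 3: ant0:(0,1)->W->(0,0) | ant1:(1,3)->N->(0,3)
  grid max=4 at (0,0)
Step 4: ant0:(0,0)->E->(0,1) | ant1:(0,3)->S->(1,3)
  grid max=3 at (0,0)
Final grid:
  3 1 0 0
  0 0 0 1
  0 0 0 0
  0 0 0 0
Max pheromone 3 at (0,0)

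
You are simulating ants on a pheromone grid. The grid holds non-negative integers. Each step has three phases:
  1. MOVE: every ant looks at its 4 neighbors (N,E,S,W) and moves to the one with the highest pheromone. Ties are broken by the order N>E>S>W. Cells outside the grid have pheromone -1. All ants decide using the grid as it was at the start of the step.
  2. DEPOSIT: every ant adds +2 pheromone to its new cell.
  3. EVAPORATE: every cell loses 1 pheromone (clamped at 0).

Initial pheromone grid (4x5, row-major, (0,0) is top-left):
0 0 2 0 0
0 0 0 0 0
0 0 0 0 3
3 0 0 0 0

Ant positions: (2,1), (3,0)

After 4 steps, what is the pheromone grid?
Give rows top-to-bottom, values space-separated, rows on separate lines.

After step 1: ants at (1,1),(2,0)
  0 0 1 0 0
  0 1 0 0 0
  1 0 0 0 2
  2 0 0 0 0
After step 2: ants at (0,1),(3,0)
  0 1 0 0 0
  0 0 0 0 0
  0 0 0 0 1
  3 0 0 0 0
After step 3: ants at (0,2),(2,0)
  0 0 1 0 0
  0 0 0 0 0
  1 0 0 0 0
  2 0 0 0 0
After step 4: ants at (0,3),(3,0)
  0 0 0 1 0
  0 0 0 0 0
  0 0 0 0 0
  3 0 0 0 0

0 0 0 1 0
0 0 0 0 0
0 0 0 0 0
3 0 0 0 0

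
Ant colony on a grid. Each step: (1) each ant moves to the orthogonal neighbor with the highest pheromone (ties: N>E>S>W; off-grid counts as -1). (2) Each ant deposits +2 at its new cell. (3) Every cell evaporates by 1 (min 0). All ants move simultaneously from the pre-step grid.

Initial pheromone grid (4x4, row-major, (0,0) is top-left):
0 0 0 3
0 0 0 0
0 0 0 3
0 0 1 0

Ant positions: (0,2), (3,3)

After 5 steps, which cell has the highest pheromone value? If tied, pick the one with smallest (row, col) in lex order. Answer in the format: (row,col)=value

Answer: (0,3)=8

Derivation:
Step 1: ant0:(0,2)->E->(0,3) | ant1:(3,3)->N->(2,3)
  grid max=4 at (0,3)
Step 2: ant0:(0,3)->S->(1,3) | ant1:(2,3)->N->(1,3)
  grid max=3 at (0,3)
Step 3: ant0:(1,3)->N->(0,3) | ant1:(1,3)->N->(0,3)
  grid max=6 at (0,3)
Step 4: ant0:(0,3)->S->(1,3) | ant1:(0,3)->S->(1,3)
  grid max=5 at (0,3)
Step 5: ant0:(1,3)->N->(0,3) | ant1:(1,3)->N->(0,3)
  grid max=8 at (0,3)
Final grid:
  0 0 0 8
  0 0 0 4
  0 0 0 0
  0 0 0 0
Max pheromone 8 at (0,3)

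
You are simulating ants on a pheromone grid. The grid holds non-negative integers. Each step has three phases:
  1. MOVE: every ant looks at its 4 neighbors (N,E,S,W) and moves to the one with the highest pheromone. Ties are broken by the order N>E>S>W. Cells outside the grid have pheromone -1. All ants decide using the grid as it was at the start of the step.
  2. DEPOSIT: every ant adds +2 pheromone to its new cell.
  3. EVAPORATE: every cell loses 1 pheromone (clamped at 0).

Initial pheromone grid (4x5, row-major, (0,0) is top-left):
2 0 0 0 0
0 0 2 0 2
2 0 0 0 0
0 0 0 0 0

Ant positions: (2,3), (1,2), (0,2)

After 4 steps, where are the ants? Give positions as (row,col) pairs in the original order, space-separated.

Step 1: ant0:(2,3)->N->(1,3) | ant1:(1,2)->N->(0,2) | ant2:(0,2)->S->(1,2)
  grid max=3 at (1,2)
Step 2: ant0:(1,3)->W->(1,2) | ant1:(0,2)->S->(1,2) | ant2:(1,2)->N->(0,2)
  grid max=6 at (1,2)
Step 3: ant0:(1,2)->N->(0,2) | ant1:(1,2)->N->(0,2) | ant2:(0,2)->S->(1,2)
  grid max=7 at (1,2)
Step 4: ant0:(0,2)->S->(1,2) | ant1:(0,2)->S->(1,2) | ant2:(1,2)->N->(0,2)
  grid max=10 at (1,2)

(1,2) (1,2) (0,2)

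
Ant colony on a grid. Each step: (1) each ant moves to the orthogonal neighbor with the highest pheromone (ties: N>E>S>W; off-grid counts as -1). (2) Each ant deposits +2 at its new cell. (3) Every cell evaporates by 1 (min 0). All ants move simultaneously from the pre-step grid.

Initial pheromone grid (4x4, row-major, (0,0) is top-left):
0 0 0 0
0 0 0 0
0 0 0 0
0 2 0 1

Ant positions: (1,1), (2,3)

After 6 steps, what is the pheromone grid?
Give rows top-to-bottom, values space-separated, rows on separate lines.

After step 1: ants at (0,1),(3,3)
  0 1 0 0
  0 0 0 0
  0 0 0 0
  0 1 0 2
After step 2: ants at (0,2),(2,3)
  0 0 1 0
  0 0 0 0
  0 0 0 1
  0 0 0 1
After step 3: ants at (0,3),(3,3)
  0 0 0 1
  0 0 0 0
  0 0 0 0
  0 0 0 2
After step 4: ants at (1,3),(2,3)
  0 0 0 0
  0 0 0 1
  0 0 0 1
  0 0 0 1
After step 5: ants at (2,3),(1,3)
  0 0 0 0
  0 0 0 2
  0 0 0 2
  0 0 0 0
After step 6: ants at (1,3),(2,3)
  0 0 0 0
  0 0 0 3
  0 0 0 3
  0 0 0 0

0 0 0 0
0 0 0 3
0 0 0 3
0 0 0 0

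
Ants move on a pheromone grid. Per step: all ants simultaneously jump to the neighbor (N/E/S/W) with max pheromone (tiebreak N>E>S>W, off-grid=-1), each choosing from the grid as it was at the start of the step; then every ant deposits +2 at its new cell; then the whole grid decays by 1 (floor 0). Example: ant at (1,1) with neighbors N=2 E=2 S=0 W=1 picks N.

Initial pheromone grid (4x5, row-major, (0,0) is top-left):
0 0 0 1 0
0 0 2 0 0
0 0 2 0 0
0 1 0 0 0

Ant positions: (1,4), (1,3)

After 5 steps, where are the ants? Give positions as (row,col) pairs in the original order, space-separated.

Step 1: ant0:(1,4)->N->(0,4) | ant1:(1,3)->W->(1,2)
  grid max=3 at (1,2)
Step 2: ant0:(0,4)->S->(1,4) | ant1:(1,2)->S->(2,2)
  grid max=2 at (1,2)
Step 3: ant0:(1,4)->N->(0,4) | ant1:(2,2)->N->(1,2)
  grid max=3 at (1,2)
Step 4: ant0:(0,4)->S->(1,4) | ant1:(1,2)->S->(2,2)
  grid max=2 at (1,2)
Step 5: ant0:(1,4)->N->(0,4) | ant1:(2,2)->N->(1,2)
  grid max=3 at (1,2)

(0,4) (1,2)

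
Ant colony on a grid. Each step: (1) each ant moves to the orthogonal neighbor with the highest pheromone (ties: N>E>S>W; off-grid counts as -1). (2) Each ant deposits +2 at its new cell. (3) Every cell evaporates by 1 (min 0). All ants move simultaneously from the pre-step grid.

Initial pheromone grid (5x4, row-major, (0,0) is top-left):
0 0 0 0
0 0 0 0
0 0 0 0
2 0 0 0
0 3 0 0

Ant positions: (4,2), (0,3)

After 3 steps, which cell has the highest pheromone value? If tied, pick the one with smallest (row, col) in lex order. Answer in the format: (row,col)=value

Answer: (4,1)=4

Derivation:
Step 1: ant0:(4,2)->W->(4,1) | ant1:(0,3)->S->(1,3)
  grid max=4 at (4,1)
Step 2: ant0:(4,1)->N->(3,1) | ant1:(1,3)->N->(0,3)
  grid max=3 at (4,1)
Step 3: ant0:(3,1)->S->(4,1) | ant1:(0,3)->S->(1,3)
  grid max=4 at (4,1)
Final grid:
  0 0 0 0
  0 0 0 1
  0 0 0 0
  0 0 0 0
  0 4 0 0
Max pheromone 4 at (4,1)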